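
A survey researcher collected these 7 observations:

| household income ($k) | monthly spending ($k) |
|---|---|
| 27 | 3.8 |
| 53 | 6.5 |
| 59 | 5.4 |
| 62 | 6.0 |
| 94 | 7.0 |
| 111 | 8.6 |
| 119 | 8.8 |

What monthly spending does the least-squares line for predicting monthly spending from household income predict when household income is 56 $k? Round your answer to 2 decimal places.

5.64

n = 7, Σx = 525, Σy = 46.1, Σxy = 3797.5, Σx² = 46181
Sxx = Σx² − (Σx)²/n = 46181 − 39375 = 6806
Sxy = Σxy − (Σx)(Σy)/n = 3797.5 − 3457.5 = 340
b = Sxy/Sxx = 340/6806 = 0.049956
a = ȳ − b·x̄ = 6.585714 − 0.049956·75 = 2.839020
ŷ(56) = a + b·56 = 2.839020 + 0.049956·56 = 5.636552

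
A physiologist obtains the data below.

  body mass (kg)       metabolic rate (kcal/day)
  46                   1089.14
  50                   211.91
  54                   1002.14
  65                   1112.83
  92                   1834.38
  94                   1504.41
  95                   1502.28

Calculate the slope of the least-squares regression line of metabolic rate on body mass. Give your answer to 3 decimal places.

18.716

n = 7, Σx = 496, Σy = 8257.09, Σxy = 640039.55, Σx² = 38082
Sxx = Σx² − (Σx)²/n = 38082 − 35145.142857 = 2936.857143
Sxy = Σxy − (Σx)(Σy)/n = 640039.55 − 585073.805714 = 54965.744286
b = Sxy/Sxx = 54965.744286/2936.857143 = 18.715839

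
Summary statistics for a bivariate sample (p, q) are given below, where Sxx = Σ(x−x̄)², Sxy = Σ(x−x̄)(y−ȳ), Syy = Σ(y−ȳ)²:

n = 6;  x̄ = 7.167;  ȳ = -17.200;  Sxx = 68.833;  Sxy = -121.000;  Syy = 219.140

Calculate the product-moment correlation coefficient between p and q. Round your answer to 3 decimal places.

r = Sxy/√(Sxx·Syy) = -121/√(15084.06362) = -121/122.817196 = -0.985204

-0.985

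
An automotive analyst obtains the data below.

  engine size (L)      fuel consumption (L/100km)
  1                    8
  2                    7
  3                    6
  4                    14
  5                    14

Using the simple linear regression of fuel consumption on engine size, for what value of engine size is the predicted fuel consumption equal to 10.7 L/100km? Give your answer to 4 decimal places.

n = 5, Σx = 15, Σy = 49, Σxy = 166, Σx² = 55
Sxx = Σx² − (Σx)²/n = 55 − 45 = 10
Sxy = Σxy − (Σx)(Σy)/n = 166 − 147 = 19
b = Sxy/Sxx = 19/10 = 1.9
a = ȳ − b·x̄ = 9.8 − 1.9·3 = 4.1
Set a + b·x = 10.7: x = (10.7 − 4.1) / 1.9 = 3.473684

3.4737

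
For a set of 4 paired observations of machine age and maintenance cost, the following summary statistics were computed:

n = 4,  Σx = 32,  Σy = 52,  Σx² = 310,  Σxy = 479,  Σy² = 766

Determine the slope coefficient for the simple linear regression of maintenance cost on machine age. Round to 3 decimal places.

Sxx = Σx² − (Σx)²/n = 310 − 256 = 54
Sxy = Σxy − (Σx)(Σy)/n = 479 − 416 = 63
b = Sxy/Sxx = 63/54 = 1.166667

1.167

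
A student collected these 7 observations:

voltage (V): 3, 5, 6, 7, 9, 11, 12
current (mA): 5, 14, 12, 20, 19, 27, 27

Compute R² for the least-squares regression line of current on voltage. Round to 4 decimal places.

n = 7, Σx = 53, Σy = 124, Σxy = 1089, Σx² = 465, Σy² = 2584
Sxx = Σx² − (Σx)²/n = 465 − 401.285714 = 63.714286
Sxy = Σxy − (Σx)(Σy)/n = 1089 − 938.857143 = 150.142857
Syy = Σy² − (Σy)²/n = 2584 − 2196.571429 = 387.428571
R² = Sxy²/(Sxx·Syy) = (150.142857)²/(63.714286·387.428571) = 0.913232

0.9132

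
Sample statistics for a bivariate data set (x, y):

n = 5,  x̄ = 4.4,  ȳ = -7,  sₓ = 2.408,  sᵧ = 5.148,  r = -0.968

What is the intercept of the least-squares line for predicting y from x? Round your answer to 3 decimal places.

b = r · sᵧ/sₓ = -0.968 · 5.148/2.408 = -2.069462
a = ȳ − b·x̄ = -7 − (-2.069462)·4.4 = 2.105632

2.106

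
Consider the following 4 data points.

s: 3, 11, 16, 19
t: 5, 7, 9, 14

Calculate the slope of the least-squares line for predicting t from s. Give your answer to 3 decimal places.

n = 4, Σx = 49, Σy = 35, Σxy = 502, Σx² = 747
Sxx = Σx² − (Σx)²/n = 747 − 600.25 = 146.75
Sxy = Σxy − (Σx)(Σy)/n = 502 − 428.75 = 73.25
b = Sxy/Sxx = 73.25/146.75 = 0.499148

0.499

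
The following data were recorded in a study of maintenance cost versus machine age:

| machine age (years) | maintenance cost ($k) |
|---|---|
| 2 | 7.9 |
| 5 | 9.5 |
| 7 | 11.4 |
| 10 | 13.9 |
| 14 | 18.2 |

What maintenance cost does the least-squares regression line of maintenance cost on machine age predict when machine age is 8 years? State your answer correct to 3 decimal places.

12.528

n = 5, Σx = 38, Σy = 60.9, Σxy = 536.9, Σx² = 374
Sxx = Σx² − (Σx)²/n = 374 − 288.8 = 85.2
Sxy = Σxy − (Σx)(Σy)/n = 536.9 − 462.84 = 74.06
b = Sxy/Sxx = 74.06/85.2 = 0.869249
a = ȳ − b·x̄ = 12.18 − 0.869249·7.6 = 5.573709
ŷ(8) = a + b·8 = 5.573709 + 0.869249·8 = 12.527700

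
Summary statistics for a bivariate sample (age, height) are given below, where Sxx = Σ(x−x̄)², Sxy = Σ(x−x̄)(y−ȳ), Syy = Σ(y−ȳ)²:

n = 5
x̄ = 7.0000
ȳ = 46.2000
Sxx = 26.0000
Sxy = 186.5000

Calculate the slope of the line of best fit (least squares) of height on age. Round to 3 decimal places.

7.173

b = Sxy/Sxx = 186.5/26 = 7.173077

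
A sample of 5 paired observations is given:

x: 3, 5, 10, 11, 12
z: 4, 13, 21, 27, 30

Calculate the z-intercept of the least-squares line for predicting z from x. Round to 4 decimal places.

n = 5, Σx = 41, Σy = 95, Σxy = 944, Σx² = 399
Sxx = Σx² − (Σx)²/n = 399 − 336.2 = 62.8
Sxy = Σxy − (Σx)(Σy)/n = 944 − 779 = 165
b = Sxy/Sxx = 165/62.8 = 2.627389
a = ȳ − b·x̄ = 19 − 2.627389·8.2 = -2.544586

-2.5446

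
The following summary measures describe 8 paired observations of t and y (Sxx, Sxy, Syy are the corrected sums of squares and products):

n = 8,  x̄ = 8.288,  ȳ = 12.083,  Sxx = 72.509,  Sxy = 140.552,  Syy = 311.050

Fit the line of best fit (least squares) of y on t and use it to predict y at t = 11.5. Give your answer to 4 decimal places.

18.3092

b = Sxy/Sxx = 140.552/72.509 = 1.938408
a = ȳ − b·x̄ = 12.083 − 1.938408·8.288 = -3.982523
ŷ(11.5) = a + b·11.5 = -3.982523 + 1.938408·11.5 = 18.309165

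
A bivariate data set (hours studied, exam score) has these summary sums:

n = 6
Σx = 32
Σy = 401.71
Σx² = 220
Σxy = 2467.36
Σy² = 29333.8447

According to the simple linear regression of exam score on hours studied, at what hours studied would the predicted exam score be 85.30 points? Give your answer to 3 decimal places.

Sxx = Σx² − (Σx)²/n = 220 − 170.666667 = 49.333333
Sxy = Σxy − (Σx)(Σy)/n = 2467.36 − 2142.453333 = 324.906667
b = Sxy/Sxx = 324.906667/49.333333 = 6.585946
a = ȳ − b·x̄ = 66.951667 − 6.585946·5.333333 = 31.826622
Set a + b·x = 85.30: x = (85.30 − 31.826622) / 6.585946 = 8.119316

8.119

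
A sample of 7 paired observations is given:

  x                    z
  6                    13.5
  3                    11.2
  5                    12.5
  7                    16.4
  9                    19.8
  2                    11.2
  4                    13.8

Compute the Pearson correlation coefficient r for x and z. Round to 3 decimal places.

0.929

n = 7, Σx = 36, Σy = 98.4, Σxy = 547.7, Σx² = 220, Σy² = 1440.82
Sxx = Σx² − (Σx)²/n = 220 − 185.142857 = 34.857143
Sxy = Σxy − (Σx)(Σy)/n = 547.7 − 506.057143 = 41.642857
Syy = Σy² − (Σy)²/n = 1440.82 − 1383.222857 = 57.597143
r = Sxy/√(Sxx·Syy) = 41.642857/√(2007.671837) = 41.642857/44.807051 = 0.929382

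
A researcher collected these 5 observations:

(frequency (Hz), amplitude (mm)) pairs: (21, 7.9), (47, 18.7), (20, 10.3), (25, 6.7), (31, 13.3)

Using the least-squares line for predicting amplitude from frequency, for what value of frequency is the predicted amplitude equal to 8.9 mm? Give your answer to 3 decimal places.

n = 5, Σx = 144, Σy = 56.9, Σxy = 1830.6, Σx² = 4636
Sxx = Σx² − (Σx)²/n = 4636 − 4147.2 = 488.8
Sxy = Σxy − (Σx)(Σy)/n = 1830.6 − 1638.72 = 191.88
b = Sxy/Sxx = 191.88/488.8 = 0.392553
a = ȳ − b·x̄ = 11.38 − 0.392553·28.8 = 0.074468
Set a + b·x = 8.9: x = (8.9 − 0.074468) / 0.392553 = 22.482385

22.482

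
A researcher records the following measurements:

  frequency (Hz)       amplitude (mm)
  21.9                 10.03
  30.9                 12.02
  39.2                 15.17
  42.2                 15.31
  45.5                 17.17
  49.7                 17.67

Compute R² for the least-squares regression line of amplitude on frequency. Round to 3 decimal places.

n = 6, Σx = 229.4, Σy = 87.37, Σxy = 3491.255, Σx² = 9292.24, Σy² = 1316.6441
Sxx = Σx² − (Σx)²/n = 9292.24 − 8770.726667 = 521.513333
Sxy = Σxy − (Σx)(Σy)/n = 3491.255 − 3340.446333 = 150.808667
Syy = Σy² − (Σy)²/n = 1316.6441 − 1272.252817 = 44.391283
R² = Sxy²/(Sxx·Syy) = (150.808667)²/(521.513333·44.391283) = 0.982403

0.982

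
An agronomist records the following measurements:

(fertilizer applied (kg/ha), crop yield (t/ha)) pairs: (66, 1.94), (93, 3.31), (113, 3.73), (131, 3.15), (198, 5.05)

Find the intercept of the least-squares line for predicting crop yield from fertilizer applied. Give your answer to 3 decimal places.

n = 5, Σx = 601, Σy = 17.18, Σxy = 2269.91, Σx² = 82139
Sxx = Σx² − (Σx)²/n = 82139 − 72240.2 = 9898.8
Sxy = Σxy − (Σx)(Σy)/n = 2269.91 − 2065.036 = 204.874
b = Sxy/Sxx = 204.874/9898.8 = 0.020697
a = ȳ − b·x̄ = 3.436 − 0.020697·120.2 = 0.948238

0.948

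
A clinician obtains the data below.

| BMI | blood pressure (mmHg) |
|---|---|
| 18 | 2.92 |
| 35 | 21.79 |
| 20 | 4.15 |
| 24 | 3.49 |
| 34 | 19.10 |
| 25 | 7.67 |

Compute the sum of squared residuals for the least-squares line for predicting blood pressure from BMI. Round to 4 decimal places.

n = 6, Σx = 156, Σy = 59.12, Σxy = 1823.12, Σx² = 4306, Σy² = 936.372
Sxx = Σx² − (Σx)²/n = 4306 − 4056 = 250
Sxy = Σxy − (Σx)(Σy)/n = 1823.12 − 1537.12 = 286
Syy = Σy² − (Σy)²/n = 936.372 − 582.529067 = 353.842933
b = Sxy/Sxx = 286/250 = 1.144
SSE = Syy − b·Sxy = 353.842933 − 1.144·286 = 26.658933

26.6589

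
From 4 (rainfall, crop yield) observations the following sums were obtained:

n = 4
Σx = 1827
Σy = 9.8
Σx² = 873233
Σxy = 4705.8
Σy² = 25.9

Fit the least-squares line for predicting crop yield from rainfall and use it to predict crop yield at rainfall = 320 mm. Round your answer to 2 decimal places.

1.64

Sxx = Σx² − (Σx)²/n = 873233 − 834482.25 = 38750.75
Sxy = Σxy − (Σx)(Σy)/n = 4705.8 − 4476.15 = 229.65
b = Sxy/Sxx = 229.65/38750.75 = 0.005926
a = ȳ − b·x̄ = 2.45 − 0.005926·456.75 = -0.256854
ŷ(320) = a + b·320 = -0.256854 + 0.005926·320 = 1.639573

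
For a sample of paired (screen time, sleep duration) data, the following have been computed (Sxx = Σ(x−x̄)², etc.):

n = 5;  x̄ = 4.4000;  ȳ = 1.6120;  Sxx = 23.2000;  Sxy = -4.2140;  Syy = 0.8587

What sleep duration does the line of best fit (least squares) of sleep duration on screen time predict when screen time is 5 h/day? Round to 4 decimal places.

b = Sxy/Sxx = -4.214/23.2 = -0.181638
a = ȳ − b·x̄ = 1.612 − (-0.181638)·4.4 = 2.411207
ŷ(5) = a + b·5 = 2.411207 + (-0.181638)·5 = 1.503017

1.5030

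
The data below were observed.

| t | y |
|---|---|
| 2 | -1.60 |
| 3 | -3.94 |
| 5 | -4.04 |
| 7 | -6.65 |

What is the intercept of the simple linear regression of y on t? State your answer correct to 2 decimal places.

-0.37

n = 4, Σx = 17, Σy = -16.23, Σxy = -81.77, Σx² = 87
Sxx = Σx² − (Σx)²/n = 87 − 72.25 = 14.75
Sxy = Σxy − (Σx)(Σy)/n = -81.77 − (-68.9775) = -12.7925
b = Sxy/Sxx = -12.7925/14.75 = -0.867288
a = ȳ − b·x̄ = -4.0575 − (-0.867288)·4.25 = -0.371525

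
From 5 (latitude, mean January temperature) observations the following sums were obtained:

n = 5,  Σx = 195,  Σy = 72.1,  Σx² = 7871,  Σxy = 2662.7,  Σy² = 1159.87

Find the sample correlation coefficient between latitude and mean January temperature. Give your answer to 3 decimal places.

-0.834

Sxx = Σx² − (Σx)²/n = 7871 − 7605 = 266
Sxy = Σxy − (Σx)(Σy)/n = 2662.7 − 2811.9 = -149.2
Syy = Σy² − (Σy)²/n = 1159.87 − 1039.682 = 120.188
r = Sxy/√(Sxx·Syy) = -149.2/√(31970.008) = -149.2/178.801588 = -0.834444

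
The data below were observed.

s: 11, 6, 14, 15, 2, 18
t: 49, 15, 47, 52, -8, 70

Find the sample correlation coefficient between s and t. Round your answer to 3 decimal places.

0.977

n = 6, Σx = 66, Σy = 225, Σxy = 3311, Σx² = 906, Σy² = 12503
Sxx = Σx² − (Σx)²/n = 906 − 726 = 180
Sxy = Σxy − (Σx)(Σy)/n = 3311 − 2475 = 836
Syy = Σy² − (Σy)²/n = 12503 − 8437.5 = 4065.5
r = Sxy/√(Sxx·Syy) = 836/√(731790) = 836/855.447251 = 0.977267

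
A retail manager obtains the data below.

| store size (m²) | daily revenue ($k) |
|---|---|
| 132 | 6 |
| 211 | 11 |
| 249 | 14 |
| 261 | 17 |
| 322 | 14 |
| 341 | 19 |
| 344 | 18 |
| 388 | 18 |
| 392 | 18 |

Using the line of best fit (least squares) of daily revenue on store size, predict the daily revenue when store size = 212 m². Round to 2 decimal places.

11.41

n = 9, Σx = 2640, Σy = 135, Σxy = 42255, Σx² = 834576
Sxx = Σx² − (Σx)²/n = 834576 − 774400 = 60176
Sxy = Σxy − (Σx)(Σy)/n = 42255 − 39600 = 2655
b = Sxy/Sxx = 2655/60176 = 0.044121
a = ȳ − b·x̄ = 15 − 0.044121·293.333333 = 2.057963
ŷ(212) = a + b·212 = 2.057963 + 0.044121·212 = 11.411526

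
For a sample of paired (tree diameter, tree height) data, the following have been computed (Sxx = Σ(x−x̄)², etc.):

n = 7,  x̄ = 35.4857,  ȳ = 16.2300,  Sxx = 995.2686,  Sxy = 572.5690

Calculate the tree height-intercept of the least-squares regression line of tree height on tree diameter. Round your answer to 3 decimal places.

-4.185

b = Sxy/Sxx = 572.569/995.2686 = 0.575291
a = ȳ − b·x̄ = 16.23 − 0.575291·35.4857 = -4.184601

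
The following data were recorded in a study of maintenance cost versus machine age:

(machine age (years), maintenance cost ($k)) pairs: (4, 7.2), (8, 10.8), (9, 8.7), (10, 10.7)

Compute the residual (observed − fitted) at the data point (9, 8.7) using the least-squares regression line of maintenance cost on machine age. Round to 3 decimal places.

n = 4, Σx = 31, Σy = 37.4, Σxy = 300.5, Σx² = 261
Sxx = Σx² − (Σx)²/n = 261 − 240.25 = 20.75
Sxy = Σxy − (Σx)(Σy)/n = 300.5 − 289.85 = 10.65
b = Sxy/Sxx = 10.65/20.75 = 0.513253
a = ȳ − b·x̄ = 9.35 − 0.513253·7.75 = 5.372289
ŷ(9) = 5.372289 + 0.513253·9 = 9.991566
residual = y − ŷ = 8.7 − 9.991566 = -1.291566

-1.292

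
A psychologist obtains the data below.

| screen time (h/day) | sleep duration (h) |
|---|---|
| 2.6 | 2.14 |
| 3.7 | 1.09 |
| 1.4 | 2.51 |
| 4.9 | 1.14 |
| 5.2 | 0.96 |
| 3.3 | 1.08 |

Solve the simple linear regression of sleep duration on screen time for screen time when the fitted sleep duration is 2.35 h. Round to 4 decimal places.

1.3879

n = 6, Σx = 21.1, Σy = 8.92, Σxy = 27.253, Σx² = 84.35
Sxx = Σx² − (Σx)²/n = 84.35 − 74.201667 = 10.148333
Sxy = Σxy − (Σx)(Σy)/n = 27.253 − 31.368667 = -4.115667
b = Sxy/Sxx = -4.115667/10.148333 = -0.405551
a = ȳ − b·x̄ = 1.486667 − (-0.405551)·3.516667 = 2.912854
Set a + b·x = 2.35: x = (2.35 − 2.912854) / (-0.405551) = 1.387876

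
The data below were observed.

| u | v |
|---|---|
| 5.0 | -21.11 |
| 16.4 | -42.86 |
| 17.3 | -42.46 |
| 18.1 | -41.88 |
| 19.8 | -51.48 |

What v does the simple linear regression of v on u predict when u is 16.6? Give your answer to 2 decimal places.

-42.34

n = 5, Σx = 76.6, Σy = -199.79, Σxy = -3320.344, Σx² = 1312.9
Sxx = Σx² − (Σx)²/n = 1312.9 − 1173.512 = 139.388
Sxy = Σxy − (Σx)(Σy)/n = -3320.344 − (-3060.7828) = -259.5612
b = Sxy/Sxx = -259.5612/139.388 = -1.862149
a = ȳ − b·x̄ = -39.958 − (-1.862149)·15.32 = -11.429880
ŷ(16.6) = a + b·16.6 = -11.429880 + (-1.862149)·16.6 = -42.341550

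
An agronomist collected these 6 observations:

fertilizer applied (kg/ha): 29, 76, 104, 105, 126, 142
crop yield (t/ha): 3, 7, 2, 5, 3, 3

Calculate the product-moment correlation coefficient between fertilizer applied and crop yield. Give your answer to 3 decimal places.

n = 6, Σx = 582, Σy = 23, Σxy = 2156, Σx² = 64498, Σy² = 105
Sxx = Σx² − (Σx)²/n = 64498 − 56454 = 8044
Sxy = Σxy − (Σx)(Σy)/n = 2156 − 2231 = -75
Syy = Σy² − (Σy)²/n = 105 − 88.166667 = 16.833333
r = Sxy/√(Sxx·Syy) = -75/√(135407.333333) = -75/367.977354 = -0.203817

-0.204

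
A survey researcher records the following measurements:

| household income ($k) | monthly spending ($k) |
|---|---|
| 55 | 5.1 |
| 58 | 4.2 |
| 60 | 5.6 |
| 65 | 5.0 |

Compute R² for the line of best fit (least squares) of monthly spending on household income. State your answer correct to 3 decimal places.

n = 4, Σx = 238, Σy = 19.9, Σxy = 1185.1, Σx² = 14214, Σy² = 100.01
Sxx = Σx² − (Σx)²/n = 14214 − 14161 = 53
Sxy = Σxy − (Σx)(Σy)/n = 1185.1 − 1184.05 = 1.05
Syy = Σy² − (Σy)²/n = 100.01 − 99.0025 = 1.0075
R² = Sxy²/(Sxx·Syy) = (1.05)²/(53·1.0075) = 0.020647

0.021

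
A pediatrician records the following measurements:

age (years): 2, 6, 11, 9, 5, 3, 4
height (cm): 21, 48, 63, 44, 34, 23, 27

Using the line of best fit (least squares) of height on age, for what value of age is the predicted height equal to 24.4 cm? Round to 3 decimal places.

n = 7, Σx = 40, Σy = 260, Σxy = 1766, Σx² = 292
Sxx = Σx² − (Σx)²/n = 292 − 228.571429 = 63.428571
Sxy = Σxy − (Σx)(Σy)/n = 1766 − 1485.714286 = 280.285714
b = Sxy/Sxx = 280.285714/63.428571 = 4.418919
a = ȳ − b·x̄ = 37.142857 − 4.418919·5.714286 = 11.891892
Set a + b·x = 24.4: x = (24.4 − 11.891892) / 4.418919 = 2.830581

2.831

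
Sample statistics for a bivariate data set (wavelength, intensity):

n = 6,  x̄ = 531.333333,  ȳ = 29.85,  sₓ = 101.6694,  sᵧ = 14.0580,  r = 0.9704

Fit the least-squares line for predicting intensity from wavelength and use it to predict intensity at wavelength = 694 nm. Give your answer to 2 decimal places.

51.68

b = r · sᵧ/sₓ = 0.9704 · 14.058/101.6694 = 0.134179
a = ȳ − b·x̄ = 29.85 − 0.134179·531.333333 = -41.443696
ŷ(694) = a + b·694 = -41.443696 + 0.134179·694 = 51.676426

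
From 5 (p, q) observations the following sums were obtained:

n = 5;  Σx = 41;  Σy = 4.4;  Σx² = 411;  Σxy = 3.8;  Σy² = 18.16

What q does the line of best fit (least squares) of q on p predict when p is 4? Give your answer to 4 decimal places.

2.6925

Sxx = Σx² − (Σx)²/n = 411 − 336.2 = 74.8
Sxy = Σxy − (Σx)(Σy)/n = 3.8 − 36.08 = -32.28
b = Sxy/Sxx = -32.28/74.8 = -0.431551
a = ȳ − b·x̄ = 0.88 − (-0.431551)·8.2 = 4.418717
ŷ(4) = a + b·4 = 4.418717 + (-0.431551)·4 = 2.692513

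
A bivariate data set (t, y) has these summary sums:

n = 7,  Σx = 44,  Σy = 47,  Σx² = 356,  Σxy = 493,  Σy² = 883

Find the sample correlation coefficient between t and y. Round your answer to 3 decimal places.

Sxx = Σx² − (Σx)²/n = 356 − 276.571429 = 79.428571
Sxy = Σxy − (Σx)(Σy)/n = 493 − 295.428571 = 197.571429
Syy = Σy² − (Σy)²/n = 883 − 315.571429 = 567.428571
r = Sxy/√(Sxx·Syy) = 197.571429/√(45070.040816) = 197.571429/212.297058 = 0.930637

0.931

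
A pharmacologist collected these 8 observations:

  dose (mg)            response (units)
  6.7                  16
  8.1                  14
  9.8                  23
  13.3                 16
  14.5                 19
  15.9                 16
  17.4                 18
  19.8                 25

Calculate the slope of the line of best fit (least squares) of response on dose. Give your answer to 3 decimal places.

0.389

n = 8, Σx = 105.5, Σy = 147, Σxy = 1996.9, Σx² = 1541.29
Sxx = Σx² − (Σx)²/n = 1541.29 − 1391.28125 = 150.00875
Sxy = Σxy − (Σx)(Σy)/n = 1996.9 − 1938.5625 = 58.3375
b = Sxy/Sxx = 58.3375/150.00875 = 0.388894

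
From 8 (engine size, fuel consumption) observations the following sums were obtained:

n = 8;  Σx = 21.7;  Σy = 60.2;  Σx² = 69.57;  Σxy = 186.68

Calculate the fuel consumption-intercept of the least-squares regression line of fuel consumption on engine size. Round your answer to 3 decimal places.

1.601

Sxx = Σx² − (Σx)²/n = 69.57 − 58.86125 = 10.70875
Sxy = Σxy − (Σx)(Σy)/n = 186.68 − 163.2925 = 23.3875
b = Sxy/Sxx = 23.3875/10.70875 = 2.183962
a = ȳ − b·x̄ = 7.525 − 2.183962·2.7125 = 1.601004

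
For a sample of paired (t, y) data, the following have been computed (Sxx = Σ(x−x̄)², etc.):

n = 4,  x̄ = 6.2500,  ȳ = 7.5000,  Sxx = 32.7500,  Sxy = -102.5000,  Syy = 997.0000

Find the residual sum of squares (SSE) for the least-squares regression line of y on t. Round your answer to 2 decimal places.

676.20

b = Sxy/Sxx = -102.5/32.75 = -3.129771
SSE = Syy − b·Sxy = 997 − (-3.129771)·(-102.5) = 676.198473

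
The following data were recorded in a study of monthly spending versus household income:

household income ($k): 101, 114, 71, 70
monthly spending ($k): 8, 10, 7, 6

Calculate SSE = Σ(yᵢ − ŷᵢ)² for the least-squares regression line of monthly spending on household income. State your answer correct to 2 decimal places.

1.02

n = 4, Σx = 356, Σy = 31, Σxy = 2865, Σx² = 33138, Σy² = 249
Sxx = Σx² − (Σx)²/n = 33138 − 31684 = 1454
Sxy = Σxy − (Σx)(Σy)/n = 2865 − 2759 = 106
Syy = Σy² − (Σy)²/n = 249 − 240.25 = 8.75
b = Sxy/Sxx = 106/1454 = 0.072902
SSE = Syy − b·Sxy = 8.75 − 0.072902·106 = 1.022352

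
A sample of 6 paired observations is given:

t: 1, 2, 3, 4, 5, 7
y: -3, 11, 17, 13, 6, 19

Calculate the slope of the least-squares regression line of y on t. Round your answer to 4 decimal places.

2.3143

n = 6, Σx = 22, Σy = 63, Σxy = 285, Σx² = 104
Sxx = Σx² − (Σx)²/n = 104 − 80.666667 = 23.333333
Sxy = Σxy − (Σx)(Σy)/n = 285 − 231 = 54
b = Sxy/Sxx = 54/23.333333 = 2.314286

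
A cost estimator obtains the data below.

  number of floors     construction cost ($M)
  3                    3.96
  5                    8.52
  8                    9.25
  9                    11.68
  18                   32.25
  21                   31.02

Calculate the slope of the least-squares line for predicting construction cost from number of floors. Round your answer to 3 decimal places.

n = 6, Σx = 64, Σy = 96.68, Σxy = 1465.52, Σx² = 944
Sxx = Σx² − (Σx)²/n = 944 − 682.666667 = 261.333333
Sxy = Σxy − (Σx)(Σy)/n = 1465.52 − 1031.253333 = 434.266667
b = Sxy/Sxx = 434.266667/261.333333 = 1.661735

1.662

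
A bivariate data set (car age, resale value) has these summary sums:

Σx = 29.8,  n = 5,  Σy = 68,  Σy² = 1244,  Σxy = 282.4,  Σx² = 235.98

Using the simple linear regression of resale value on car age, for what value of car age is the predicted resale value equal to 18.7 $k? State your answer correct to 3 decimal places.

Sxx = Σx² − (Σx)²/n = 235.98 − 177.608 = 58.372
Sxy = Σxy − (Σx)(Σy)/n = 282.4 − 405.28 = -122.88
b = Sxy/Sxx = -122.88/58.372 = -2.105119
a = ȳ − b·x̄ = 13.6 − (-2.105119)·5.96 = 26.146509
Set a + b·x = 18.7: x = (18.7 − 26.146509) / (-2.105119) = 3.537334

3.537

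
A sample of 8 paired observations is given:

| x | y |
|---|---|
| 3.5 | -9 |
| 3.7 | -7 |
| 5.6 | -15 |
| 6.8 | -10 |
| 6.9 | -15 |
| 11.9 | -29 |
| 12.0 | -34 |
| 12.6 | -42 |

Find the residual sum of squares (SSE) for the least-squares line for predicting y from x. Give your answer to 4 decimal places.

122.9369

n = 8, Σx = 63, Σy = -161, Σxy = -1595.2, Σx² = 595.52, Σy² = 4441
Sxx = Σx² − (Σx)²/n = 595.52 − 496.125 = 99.395
Sxy = Σxy − (Σx)(Σy)/n = -1595.2 − (-1267.875) = -327.325
Syy = Σy² − (Σy)²/n = 4441 − 3240.125 = 1200.875
b = Sxy/Sxx = -327.325/99.395 = -3.293174
SSE = Syy − b·Sxy = 1200.875 − (-3.293174)·(-327.325) = 122.936918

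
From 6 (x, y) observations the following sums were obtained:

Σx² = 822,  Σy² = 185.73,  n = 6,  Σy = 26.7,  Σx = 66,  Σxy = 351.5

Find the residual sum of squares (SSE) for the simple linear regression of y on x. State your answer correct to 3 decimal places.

32.115

Sxx = Σx² − (Σx)²/n = 822 − 726 = 96
Sxy = Σxy − (Σx)(Σy)/n = 351.5 − 293.7 = 57.8
Syy = Σy² − (Σy)²/n = 185.73 − 118.815 = 66.915
b = Sxy/Sxx = 57.8/96 = 0.602083
SSE = Syy − b·Sxy = 66.915 − 0.602083·57.8 = 32.114583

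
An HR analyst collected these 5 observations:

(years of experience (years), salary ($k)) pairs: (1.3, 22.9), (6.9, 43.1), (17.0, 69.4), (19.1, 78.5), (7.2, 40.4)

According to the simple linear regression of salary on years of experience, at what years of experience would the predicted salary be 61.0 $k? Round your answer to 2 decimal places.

n = 5, Σx = 51.5, Σy = 254.3, Σxy = 3297.19, Σx² = 754.95
Sxx = Σx² − (Σx)²/n = 754.95 − 530.45 = 224.5
Sxy = Σxy − (Σx)(Σy)/n = 3297.19 − 2619.29 = 677.9
b = Sxy/Sxx = 677.9/224.5 = 3.019599
a = ȳ − b·x̄ = 50.86 − 3.019599·10.3 = 19.758129
Set a + b·x = 61.0: x = (61.0 − 19.758129) / 3.019599 = 13.658062

13.66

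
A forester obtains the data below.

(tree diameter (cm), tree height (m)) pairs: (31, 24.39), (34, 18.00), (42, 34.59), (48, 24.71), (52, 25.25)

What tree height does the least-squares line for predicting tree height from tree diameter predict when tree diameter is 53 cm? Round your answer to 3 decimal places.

n = 5, Σx = 207, Σy = 126.94, Σxy = 5319.95, Σx² = 8889
Sxx = Σx² − (Σx)²/n = 8889 − 8569.8 = 319.2
Sxy = Σxy − (Σx)(Σy)/n = 5319.95 − 5255.316 = 64.634
b = Sxy/Sxx = 64.634/319.2 = 0.202487
a = ȳ − b·x̄ = 25.388 − 0.202487·41.4 = 17.005019
ŷ(53) = a + b·53 = 17.005019 + 0.202487·53 = 27.736855

27.737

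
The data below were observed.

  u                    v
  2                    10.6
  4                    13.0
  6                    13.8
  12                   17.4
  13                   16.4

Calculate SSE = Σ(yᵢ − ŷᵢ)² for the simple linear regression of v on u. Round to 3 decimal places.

2.182

n = 5, Σx = 37, Σy = 71.2, Σxy = 578, Σx² = 369, Σy² = 1043.52
Sxx = Σx² − (Σx)²/n = 369 − 273.8 = 95.2
Sxy = Σxy − (Σx)(Σy)/n = 578 − 526.88 = 51.12
Syy = Σy² − (Σy)²/n = 1043.52 − 1013.888 = 29.632
b = Sxy/Sxx = 51.12/95.2 = 0.536975
SSE = Syy − b·Sxy = 29.632 − 0.536975·51.12 = 2.181849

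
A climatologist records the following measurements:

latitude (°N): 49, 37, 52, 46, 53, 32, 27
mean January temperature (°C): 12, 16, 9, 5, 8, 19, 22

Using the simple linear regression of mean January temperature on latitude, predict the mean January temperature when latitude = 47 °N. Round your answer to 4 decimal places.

n = 7, Σx = 296, Σy = 91, Σxy = 3504, Σx² = 13152
Sxx = Σx² − (Σx)²/n = 13152 − 12516.571429 = 635.428571
Sxy = Σxy − (Σx)(Σy)/n = 3504 − 3848 = -344
b = Sxy/Sxx = -344/635.428571 = -0.541367
a = ȳ − b·x̄ = 13 − (-0.541367)·42.285714 = 35.892086
ŷ(47) = a + b·47 = 35.892086 + (-0.541367)·47 = 10.447842

10.4478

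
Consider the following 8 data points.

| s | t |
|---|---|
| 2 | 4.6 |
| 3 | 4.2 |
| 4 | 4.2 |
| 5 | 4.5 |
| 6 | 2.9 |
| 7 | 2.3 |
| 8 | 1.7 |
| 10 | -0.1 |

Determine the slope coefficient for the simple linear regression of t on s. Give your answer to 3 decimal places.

-0.591

n = 8, Σx = 45, Σy = 24.3, Σxy = 107.2, Σx² = 303
Sxx = Σx² − (Σx)²/n = 303 − 253.125 = 49.875
Sxy = Σxy − (Σx)(Σy)/n = 107.2 − 136.6875 = -29.4875
b = Sxy/Sxx = -29.4875/49.875 = -0.591228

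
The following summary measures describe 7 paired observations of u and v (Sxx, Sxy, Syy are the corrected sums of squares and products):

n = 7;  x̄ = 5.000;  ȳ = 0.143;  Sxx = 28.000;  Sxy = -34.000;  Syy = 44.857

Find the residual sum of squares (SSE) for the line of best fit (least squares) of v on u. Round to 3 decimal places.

3.571

b = Sxy/Sxx = -34/28 = -1.214286
SSE = Syy − b·Sxy = 44.857 − (-1.214286)·(-34) = 3.571286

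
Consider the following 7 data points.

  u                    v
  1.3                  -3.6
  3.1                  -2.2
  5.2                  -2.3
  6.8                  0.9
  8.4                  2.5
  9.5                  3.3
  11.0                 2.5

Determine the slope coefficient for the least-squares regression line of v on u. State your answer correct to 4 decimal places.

0.7564

n = 7, Σx = 45.3, Σy = 1.1, Σxy = 62.51, Σx² = 366.39
Sxx = Σx² − (Σx)²/n = 366.39 − 293.155714 = 73.234286
Sxy = Σxy − (Σx)(Σy)/n = 62.51 − 7.118571 = 55.391429
b = Sxy/Sxx = 55.391429/73.234286 = 0.756359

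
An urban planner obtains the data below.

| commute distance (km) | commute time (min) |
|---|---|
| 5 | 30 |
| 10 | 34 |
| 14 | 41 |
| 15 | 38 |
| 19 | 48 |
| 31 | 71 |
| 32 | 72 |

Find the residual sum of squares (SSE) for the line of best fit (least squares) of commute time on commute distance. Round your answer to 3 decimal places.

n = 7, Σx = 126, Σy = 334, Σxy = 7051, Σx² = 2892, Σy² = 17710
Sxx = Σx² − (Σx)²/n = 2892 − 2268 = 624
Sxy = Σxy − (Σx)(Σy)/n = 7051 − 6012 = 1039
Syy = Σy² − (Σy)²/n = 17710 − 15936.571429 = 1773.428571
b = Sxy/Sxx = 1039/624 = 1.665064
SSE = Syy − b·Sxy = 1773.428571 − 1.665064·1039 = 43.426969

43.427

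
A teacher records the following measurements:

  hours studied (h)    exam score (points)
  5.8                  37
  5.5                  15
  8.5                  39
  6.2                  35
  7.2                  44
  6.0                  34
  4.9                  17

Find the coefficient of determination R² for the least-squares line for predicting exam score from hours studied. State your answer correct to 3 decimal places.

n = 7, Σx = 44.1, Σy = 221, Σxy = 1449.7, Σx² = 286.43, Σy² = 7721
Sxx = Σx² − (Σx)²/n = 286.43 − 277.83 = 8.6
Sxy = Σxy − (Σx)(Σy)/n = 1449.7 − 1392.3 = 57.4
Syy = Σy² − (Σy)²/n = 7721 − 6977.285714 = 743.714286
R² = Sxy²/(Sxx·Syy) = (57.4)²/(8.6·743.714286) = 0.515133

0.515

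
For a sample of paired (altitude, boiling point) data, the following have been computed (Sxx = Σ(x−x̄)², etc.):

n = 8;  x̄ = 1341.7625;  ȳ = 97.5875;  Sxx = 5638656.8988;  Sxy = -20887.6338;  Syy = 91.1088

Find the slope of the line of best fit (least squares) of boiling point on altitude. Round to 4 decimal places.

-0.0037

b = Sxy/Sxx = -20887.6338/5638656.8988 = -0.003704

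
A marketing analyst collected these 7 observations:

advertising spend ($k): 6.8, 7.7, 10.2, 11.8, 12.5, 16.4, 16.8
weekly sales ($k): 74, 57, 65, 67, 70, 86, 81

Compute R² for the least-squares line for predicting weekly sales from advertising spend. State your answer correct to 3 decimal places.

0.549

n = 7, Σx = 82.2, Σy = 500, Σxy = 6041.9, Σx² = 1056.26, Σy² = 36296
Sxx = Σx² − (Σx)²/n = 1056.26 − 965.262857 = 90.997143
Sxy = Σxy − (Σx)(Σy)/n = 6041.9 − 5871.428571 = 170.471429
Syy = Σy² − (Σy)²/n = 36296 − 35714.285714 = 581.714286
R² = Sxy²/(Sxx·Syy) = (170.471429)²/(90.997143·581.714286) = 0.548992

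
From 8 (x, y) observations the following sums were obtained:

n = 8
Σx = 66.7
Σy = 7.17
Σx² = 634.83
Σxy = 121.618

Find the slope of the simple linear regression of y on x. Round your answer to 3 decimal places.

0.786

Sxx = Σx² − (Σx)²/n = 634.83 − 556.11125 = 78.71875
Sxy = Σxy − (Σx)(Σy)/n = 121.618 − 59.779875 = 61.838125
b = Sxy/Sxx = 61.838125/78.71875 = 0.785558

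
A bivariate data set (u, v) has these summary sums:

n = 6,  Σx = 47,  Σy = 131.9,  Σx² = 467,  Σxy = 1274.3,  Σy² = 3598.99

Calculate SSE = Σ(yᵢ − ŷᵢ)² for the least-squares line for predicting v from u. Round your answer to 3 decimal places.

111.316

Sxx = Σx² − (Σx)²/n = 467 − 368.166667 = 98.833333
Sxy = Σxy − (Σx)(Σy)/n = 1274.3 − 1033.216667 = 241.083333
Syy = Σy² − (Σy)²/n = 3598.99 − 2899.601667 = 699.388333
b = Sxy/Sxx = 241.083333/98.833333 = 2.439292
SSE = Syy − b·Sxy = 699.388333 − 2.439292·241.083333 = 111.315750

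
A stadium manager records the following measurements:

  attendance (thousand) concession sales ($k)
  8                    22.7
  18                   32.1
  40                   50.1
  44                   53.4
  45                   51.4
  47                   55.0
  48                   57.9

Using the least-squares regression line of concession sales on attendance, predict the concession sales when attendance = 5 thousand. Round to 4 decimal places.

n = 7, Σx = 250, Σy = 322.6, Σxy = 12790.2, Σx² = 10462
Sxx = Σx² − (Σx)²/n = 10462 − 8928.571429 = 1533.428571
Sxy = Σxy − (Σx)(Σy)/n = 12790.2 − 11521.428571 = 1268.771429
b = Sxy/Sxx = 1268.771429/1533.428571 = 0.827408
a = ȳ − b·x̄ = 46.085714 − 0.827408·35.714286 = 16.535420
ŷ(5) = a + b·5 = 16.535420 + 0.827408·5 = 20.672461

20.6725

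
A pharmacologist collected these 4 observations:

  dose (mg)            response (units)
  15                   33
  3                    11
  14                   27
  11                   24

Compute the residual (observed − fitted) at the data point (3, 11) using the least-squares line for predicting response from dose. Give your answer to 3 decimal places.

0.239

n = 4, Σx = 43, Σy = 95, Σxy = 1170, Σx² = 551
Sxx = Σx² − (Σx)²/n = 551 − 462.25 = 88.75
Sxy = Σxy − (Σx)(Σy)/n = 1170 − 1021.25 = 148.75
b = Sxy/Sxx = 148.75/88.75 = 1.676056
a = ȳ − b·x̄ = 23.75 − 1.676056·10.75 = 5.732394
ŷ(3) = 5.732394 + 1.676056·3 = 10.760563
residual = y − ŷ = 11 − 10.760563 = 0.239437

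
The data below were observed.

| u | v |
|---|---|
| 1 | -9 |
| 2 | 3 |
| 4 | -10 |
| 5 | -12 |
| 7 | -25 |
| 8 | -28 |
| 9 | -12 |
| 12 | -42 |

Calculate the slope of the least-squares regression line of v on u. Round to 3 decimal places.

-3.167

n = 8, Σx = 48, Σy = -135, Σxy = -1114, Σx² = 384
Sxx = Σx² − (Σx)²/n = 384 − 288 = 96
Sxy = Σxy − (Σx)(Σy)/n = -1114 − (-810) = -304
b = Sxy/Sxx = -304/96 = -3.166667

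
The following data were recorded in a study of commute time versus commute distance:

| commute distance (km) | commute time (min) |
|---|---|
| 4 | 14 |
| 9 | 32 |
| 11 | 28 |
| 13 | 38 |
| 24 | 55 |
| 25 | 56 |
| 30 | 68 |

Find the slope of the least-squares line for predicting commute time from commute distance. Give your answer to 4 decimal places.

1.9157

n = 7, Σx = 116, Σy = 291, Σxy = 5906, Σx² = 2488
Sxx = Σx² − (Σx)²/n = 2488 − 1922.285714 = 565.714286
Sxy = Σxy − (Σx)(Σy)/n = 5906 − 4822.285714 = 1083.714286
b = Sxy/Sxx = 1083.714286/565.714286 = 1.915657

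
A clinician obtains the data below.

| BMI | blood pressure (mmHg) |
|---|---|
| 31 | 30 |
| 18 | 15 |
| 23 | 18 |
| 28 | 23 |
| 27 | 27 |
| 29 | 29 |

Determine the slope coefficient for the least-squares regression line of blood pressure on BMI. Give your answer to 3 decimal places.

n = 6, Σx = 156, Σy = 142, Σxy = 3828, Σx² = 4168
Sxx = Σx² − (Σx)²/n = 4168 − 4056 = 112
Sxy = Σxy − (Σx)(Σy)/n = 3828 − 3692 = 136
b = Sxy/Sxx = 136/112 = 1.214286

1.214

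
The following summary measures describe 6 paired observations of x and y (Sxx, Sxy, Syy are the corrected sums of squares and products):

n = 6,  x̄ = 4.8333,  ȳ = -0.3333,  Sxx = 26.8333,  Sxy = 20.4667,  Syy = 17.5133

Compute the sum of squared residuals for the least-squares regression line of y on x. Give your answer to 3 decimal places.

b = Sxy/Sxx = 20.4667/26.8333 = 0.762735
SSE = Syy − b·Sxy = 17.5133 − 0.762735·20.4667 = 1.902629

1.903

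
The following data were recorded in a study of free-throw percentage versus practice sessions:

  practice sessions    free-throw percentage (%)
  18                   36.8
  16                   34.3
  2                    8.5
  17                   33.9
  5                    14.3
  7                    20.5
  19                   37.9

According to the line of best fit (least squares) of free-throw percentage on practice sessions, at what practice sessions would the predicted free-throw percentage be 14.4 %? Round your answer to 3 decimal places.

n = 7, Σx = 84, Σy = 186.2, Σxy = 2739.6, Σx² = 1308
Sxx = Σx² − (Σx)²/n = 1308 − 1008 = 300
Sxy = Σxy − (Σx)(Σy)/n = 2739.6 − 2234.4 = 505.2
b = Sxy/Sxx = 505.2/300 = 1.684
a = ȳ − b·x̄ = 26.6 − 1.684·12 = 6.392
Set a + b·x = 14.4: x = (14.4 − 6.392) / 1.684 = 4.755344

4.755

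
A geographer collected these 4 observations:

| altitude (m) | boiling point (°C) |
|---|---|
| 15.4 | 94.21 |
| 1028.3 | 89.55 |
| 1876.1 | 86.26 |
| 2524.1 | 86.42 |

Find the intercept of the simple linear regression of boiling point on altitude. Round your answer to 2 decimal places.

n = 4, Σx = 5443.9, Σy = 356.44, Σxy = 473500.207, Σx² = 10948470.07
Sxx = Σx² − (Σx)²/n = 10948470.07 − 7409011.8025 = 3539458.2675
Sxy = Σxy − (Σx)(Σy)/n = 473500.207 − 485105.929 = -11605.722
b = Sxy/Sxx = -11605.722/3539458.2675 = -0.003279
a = ȳ − b·x̄ = 89.11 − (-0.003279)·1360.975 = 93.572575

93.57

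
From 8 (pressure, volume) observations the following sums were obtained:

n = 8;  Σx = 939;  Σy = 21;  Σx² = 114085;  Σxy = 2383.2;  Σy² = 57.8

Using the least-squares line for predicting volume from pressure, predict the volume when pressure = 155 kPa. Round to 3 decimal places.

1.831

Sxx = Σx² − (Σx)²/n = 114085 − 110215.125 = 3869.875
Sxy = Σxy − (Σx)(Σy)/n = 2383.2 − 2464.875 = -81.675
b = Sxy/Sxx = -81.675/3869.875 = -0.021105
a = ȳ − b·x̄ = 2.625 − (-0.021105)·117.375 = 5.102238
ŷ(155) = a + b·155 = 5.102238 + (-0.021105)·155 = 1.830912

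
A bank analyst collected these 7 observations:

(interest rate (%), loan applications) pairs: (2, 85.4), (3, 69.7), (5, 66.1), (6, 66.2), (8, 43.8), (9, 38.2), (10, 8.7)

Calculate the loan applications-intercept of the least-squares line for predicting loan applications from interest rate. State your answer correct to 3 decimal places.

102.592

n = 7, Σx = 43, Σy = 378.1, Σxy = 1888.8, Σx² = 319
Sxx = Σx² − (Σx)²/n = 319 − 264.142857 = 54.857143
Sxy = Σxy − (Σx)(Σy)/n = 1888.8 − 2322.614286 = -433.814286
b = Sxy/Sxx = -433.814286/54.857143 = -7.908073
a = ȳ − b·x̄ = 54.014286 − (-7.908073)·6.142857 = 102.592448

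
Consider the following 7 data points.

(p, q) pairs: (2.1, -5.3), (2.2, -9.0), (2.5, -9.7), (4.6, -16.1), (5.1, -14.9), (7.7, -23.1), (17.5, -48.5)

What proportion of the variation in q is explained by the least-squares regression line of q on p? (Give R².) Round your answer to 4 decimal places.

0.9910

n = 7, Σx = 41.7, Σy = -126.6, Σxy = -1231.85, Σx² = 428.21, Σy² = 3570.26
Sxx = Σx² − (Σx)²/n = 428.21 − 248.412857 = 179.797143
Sxy = Σxy − (Σx)(Σy)/n = -1231.85 − (-754.174286) = -477.675714
Syy = Σy² − (Σy)²/n = 3570.26 − 2289.651429 = 1280.608571
R² = Sxy²/(Sxx·Syy) = (-477.675714)²/(179.797143·1280.608571) = 0.990985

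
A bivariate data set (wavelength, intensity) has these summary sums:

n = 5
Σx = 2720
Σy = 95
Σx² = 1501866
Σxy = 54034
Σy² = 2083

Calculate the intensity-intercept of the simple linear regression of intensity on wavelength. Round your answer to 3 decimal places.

Sxx = Σx² − (Σx)²/n = 1501866 − 1479680 = 22186
Sxy = Σxy − (Σx)(Σy)/n = 54034 − 51680 = 2354
b = Sxy/Sxx = 2354/22186 = 0.106103
a = ȳ − b·x̄ = 19 − 0.106103·544 = -38.720004

-38.720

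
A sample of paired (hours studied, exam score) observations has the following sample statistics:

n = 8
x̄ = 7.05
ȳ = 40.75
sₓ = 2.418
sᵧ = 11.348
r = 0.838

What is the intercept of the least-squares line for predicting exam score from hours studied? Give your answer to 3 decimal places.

b = r · sᵧ/sₓ = 0.838 · 11.348/2.418 = 3.932847
a = ȳ − b·x̄ = 40.75 − 3.932847·7.05 = 13.023429

13.023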